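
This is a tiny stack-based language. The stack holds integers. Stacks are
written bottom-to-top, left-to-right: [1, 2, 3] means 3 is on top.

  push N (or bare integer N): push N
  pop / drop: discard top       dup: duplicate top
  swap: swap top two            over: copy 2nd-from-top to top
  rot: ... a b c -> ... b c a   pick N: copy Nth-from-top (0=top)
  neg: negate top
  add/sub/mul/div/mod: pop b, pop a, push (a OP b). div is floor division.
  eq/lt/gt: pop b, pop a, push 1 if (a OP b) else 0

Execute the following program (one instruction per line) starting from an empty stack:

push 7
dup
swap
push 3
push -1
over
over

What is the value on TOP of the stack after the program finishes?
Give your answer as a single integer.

After 'push 7': [7]
After 'dup': [7, 7]
After 'swap': [7, 7]
After 'push 3': [7, 7, 3]
After 'push -1': [7, 7, 3, -1]
After 'over': [7, 7, 3, -1, 3]
After 'over': [7, 7, 3, -1, 3, -1]

Answer: -1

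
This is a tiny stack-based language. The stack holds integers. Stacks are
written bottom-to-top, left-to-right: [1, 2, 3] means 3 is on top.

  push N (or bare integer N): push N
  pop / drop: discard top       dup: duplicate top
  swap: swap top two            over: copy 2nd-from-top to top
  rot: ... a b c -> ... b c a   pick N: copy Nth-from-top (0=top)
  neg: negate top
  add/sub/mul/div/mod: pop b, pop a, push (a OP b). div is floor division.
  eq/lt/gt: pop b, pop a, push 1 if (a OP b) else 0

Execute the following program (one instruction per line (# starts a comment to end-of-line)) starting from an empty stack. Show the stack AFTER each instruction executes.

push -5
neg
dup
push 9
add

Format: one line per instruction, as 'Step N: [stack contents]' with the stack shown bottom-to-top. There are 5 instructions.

Step 1: [-5]
Step 2: [5]
Step 3: [5, 5]
Step 4: [5, 5, 9]
Step 5: [5, 14]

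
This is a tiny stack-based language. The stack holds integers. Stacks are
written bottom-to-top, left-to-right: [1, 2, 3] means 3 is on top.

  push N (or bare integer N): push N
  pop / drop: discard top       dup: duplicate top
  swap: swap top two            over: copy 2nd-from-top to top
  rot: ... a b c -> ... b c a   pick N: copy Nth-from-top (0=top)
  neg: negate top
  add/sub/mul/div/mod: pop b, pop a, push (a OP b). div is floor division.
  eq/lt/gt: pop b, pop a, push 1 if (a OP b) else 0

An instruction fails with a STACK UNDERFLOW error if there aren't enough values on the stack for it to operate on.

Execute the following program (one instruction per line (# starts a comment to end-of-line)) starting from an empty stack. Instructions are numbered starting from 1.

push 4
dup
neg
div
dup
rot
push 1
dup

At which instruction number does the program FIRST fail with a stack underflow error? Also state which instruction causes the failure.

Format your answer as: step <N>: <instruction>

Step 1 ('push 4'): stack = [4], depth = 1
Step 2 ('dup'): stack = [4, 4], depth = 2
Step 3 ('neg'): stack = [4, -4], depth = 2
Step 4 ('div'): stack = [-1], depth = 1
Step 5 ('dup'): stack = [-1, -1], depth = 2
Step 6 ('rot'): needs 3 value(s) but depth is 2 — STACK UNDERFLOW

Answer: step 6: rot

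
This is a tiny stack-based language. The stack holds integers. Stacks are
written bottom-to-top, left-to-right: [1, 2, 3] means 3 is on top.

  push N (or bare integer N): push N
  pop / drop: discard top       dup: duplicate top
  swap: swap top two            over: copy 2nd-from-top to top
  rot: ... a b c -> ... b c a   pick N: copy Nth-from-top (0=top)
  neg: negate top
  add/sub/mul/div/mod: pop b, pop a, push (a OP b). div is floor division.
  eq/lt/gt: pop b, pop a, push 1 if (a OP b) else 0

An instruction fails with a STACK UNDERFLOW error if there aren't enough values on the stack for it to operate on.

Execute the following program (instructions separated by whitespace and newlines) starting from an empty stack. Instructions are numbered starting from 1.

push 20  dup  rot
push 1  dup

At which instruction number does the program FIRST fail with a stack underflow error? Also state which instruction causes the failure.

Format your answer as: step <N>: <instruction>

Step 1 ('push 20'): stack = [20], depth = 1
Step 2 ('dup'): stack = [20, 20], depth = 2
Step 3 ('rot'): needs 3 value(s) but depth is 2 — STACK UNDERFLOW

Answer: step 3: rot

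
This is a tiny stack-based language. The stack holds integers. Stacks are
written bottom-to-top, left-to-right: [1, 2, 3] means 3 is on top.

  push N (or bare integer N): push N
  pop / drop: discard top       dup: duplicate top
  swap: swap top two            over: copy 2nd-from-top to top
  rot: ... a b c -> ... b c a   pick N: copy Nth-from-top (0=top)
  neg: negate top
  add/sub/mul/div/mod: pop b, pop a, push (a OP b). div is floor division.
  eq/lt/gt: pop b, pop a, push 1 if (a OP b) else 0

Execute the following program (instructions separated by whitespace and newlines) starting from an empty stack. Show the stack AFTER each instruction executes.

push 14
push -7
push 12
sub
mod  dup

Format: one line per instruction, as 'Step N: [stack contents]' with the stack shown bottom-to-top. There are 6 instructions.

Step 1: [14]
Step 2: [14, -7]
Step 3: [14, -7, 12]
Step 4: [14, -19]
Step 5: [-5]
Step 6: [-5, -5]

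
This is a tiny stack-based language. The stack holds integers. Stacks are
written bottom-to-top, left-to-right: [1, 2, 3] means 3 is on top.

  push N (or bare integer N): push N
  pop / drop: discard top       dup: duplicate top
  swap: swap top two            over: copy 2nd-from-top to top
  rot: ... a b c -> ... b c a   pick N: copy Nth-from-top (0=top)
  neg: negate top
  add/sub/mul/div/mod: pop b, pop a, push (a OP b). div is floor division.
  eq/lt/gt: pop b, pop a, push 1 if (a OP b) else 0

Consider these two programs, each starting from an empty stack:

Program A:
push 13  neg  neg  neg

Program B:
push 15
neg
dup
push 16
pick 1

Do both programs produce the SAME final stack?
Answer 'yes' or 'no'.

Answer: no

Derivation:
Program A trace:
  After 'push 13': [13]
  After 'neg': [-13]
  After 'neg': [13]
  After 'neg': [-13]
Program A final stack: [-13]

Program B trace:
  After 'push 15': [15]
  After 'neg': [-15]
  After 'dup': [-15, -15]
  After 'push 16': [-15, -15, 16]
  After 'pick 1': [-15, -15, 16, -15]
Program B final stack: [-15, -15, 16, -15]
Same: no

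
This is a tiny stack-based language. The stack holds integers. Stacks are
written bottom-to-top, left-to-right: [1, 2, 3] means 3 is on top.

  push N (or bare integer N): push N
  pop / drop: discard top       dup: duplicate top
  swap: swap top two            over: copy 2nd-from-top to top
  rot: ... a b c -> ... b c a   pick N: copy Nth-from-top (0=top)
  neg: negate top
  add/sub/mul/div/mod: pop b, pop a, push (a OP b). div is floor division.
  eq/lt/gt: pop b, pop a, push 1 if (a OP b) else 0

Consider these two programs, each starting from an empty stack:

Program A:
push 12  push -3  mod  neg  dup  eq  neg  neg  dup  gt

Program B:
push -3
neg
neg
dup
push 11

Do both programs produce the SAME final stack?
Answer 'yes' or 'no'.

Answer: no

Derivation:
Program A trace:
  After 'push 12': [12]
  After 'push -3': [12, -3]
  After 'mod': [0]
  After 'neg': [0]
  After 'dup': [0, 0]
  After 'eq': [1]
  After 'neg': [-1]
  After 'neg': [1]
  After 'dup': [1, 1]
  After 'gt': [0]
Program A final stack: [0]

Program B trace:
  After 'push -3': [-3]
  After 'neg': [3]
  After 'neg': [-3]
  After 'dup': [-3, -3]
  After 'push 11': [-3, -3, 11]
Program B final stack: [-3, -3, 11]
Same: no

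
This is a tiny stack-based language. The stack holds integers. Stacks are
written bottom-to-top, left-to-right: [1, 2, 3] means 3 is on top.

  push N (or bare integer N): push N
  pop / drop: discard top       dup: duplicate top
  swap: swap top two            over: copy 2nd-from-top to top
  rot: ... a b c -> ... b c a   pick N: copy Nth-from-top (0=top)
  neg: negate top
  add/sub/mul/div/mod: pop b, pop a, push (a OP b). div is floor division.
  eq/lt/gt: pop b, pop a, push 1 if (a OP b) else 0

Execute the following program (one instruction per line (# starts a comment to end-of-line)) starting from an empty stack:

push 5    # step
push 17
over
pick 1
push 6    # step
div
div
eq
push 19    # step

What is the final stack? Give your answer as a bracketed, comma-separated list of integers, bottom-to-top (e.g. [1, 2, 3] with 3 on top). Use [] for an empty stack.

Answer: [5, 0, 19]

Derivation:
After 'push 5': [5]
After 'push 17': [5, 17]
After 'over': [5, 17, 5]
After 'pick 1': [5, 17, 5, 17]
After 'push 6': [5, 17, 5, 17, 6]
After 'div': [5, 17, 5, 2]
After 'div': [5, 17, 2]
After 'eq': [5, 0]
After 'push 19': [5, 0, 19]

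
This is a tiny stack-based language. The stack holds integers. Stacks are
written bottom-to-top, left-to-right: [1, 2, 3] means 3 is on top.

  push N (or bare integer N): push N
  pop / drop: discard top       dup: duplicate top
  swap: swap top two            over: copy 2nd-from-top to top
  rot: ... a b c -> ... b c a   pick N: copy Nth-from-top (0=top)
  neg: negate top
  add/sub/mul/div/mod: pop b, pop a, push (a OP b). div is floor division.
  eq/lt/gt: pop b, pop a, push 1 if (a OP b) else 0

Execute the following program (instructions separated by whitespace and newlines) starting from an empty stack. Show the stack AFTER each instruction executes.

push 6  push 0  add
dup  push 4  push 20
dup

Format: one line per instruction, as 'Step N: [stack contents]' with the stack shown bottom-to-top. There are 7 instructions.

Step 1: [6]
Step 2: [6, 0]
Step 3: [6]
Step 4: [6, 6]
Step 5: [6, 6, 4]
Step 6: [6, 6, 4, 20]
Step 7: [6, 6, 4, 20, 20]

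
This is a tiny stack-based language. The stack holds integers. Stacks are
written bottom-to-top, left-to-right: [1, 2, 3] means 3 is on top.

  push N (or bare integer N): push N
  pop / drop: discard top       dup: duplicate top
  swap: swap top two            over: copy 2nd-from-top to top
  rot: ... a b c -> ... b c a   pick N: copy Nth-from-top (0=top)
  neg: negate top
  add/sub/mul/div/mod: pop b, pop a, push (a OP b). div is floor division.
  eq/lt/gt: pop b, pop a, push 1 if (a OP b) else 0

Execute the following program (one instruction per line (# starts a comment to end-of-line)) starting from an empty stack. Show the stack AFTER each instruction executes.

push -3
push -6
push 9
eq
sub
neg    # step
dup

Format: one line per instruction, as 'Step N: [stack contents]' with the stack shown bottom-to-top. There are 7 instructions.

Step 1: [-3]
Step 2: [-3, -6]
Step 3: [-3, -6, 9]
Step 4: [-3, 0]
Step 5: [-3]
Step 6: [3]
Step 7: [3, 3]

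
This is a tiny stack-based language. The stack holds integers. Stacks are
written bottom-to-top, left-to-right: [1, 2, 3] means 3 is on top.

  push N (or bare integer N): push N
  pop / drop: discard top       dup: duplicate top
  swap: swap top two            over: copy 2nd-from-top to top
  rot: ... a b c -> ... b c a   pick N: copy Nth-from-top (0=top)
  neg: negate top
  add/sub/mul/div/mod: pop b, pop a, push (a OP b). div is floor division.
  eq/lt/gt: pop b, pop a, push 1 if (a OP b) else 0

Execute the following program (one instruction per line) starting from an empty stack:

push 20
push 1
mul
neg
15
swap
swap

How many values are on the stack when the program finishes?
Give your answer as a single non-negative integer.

After 'push 20': stack = [20] (depth 1)
After 'push 1': stack = [20, 1] (depth 2)
After 'mul': stack = [20] (depth 1)
After 'neg': stack = [-20] (depth 1)
After 'push 15': stack = [-20, 15] (depth 2)
After 'swap': stack = [15, -20] (depth 2)
After 'swap': stack = [-20, 15] (depth 2)

Answer: 2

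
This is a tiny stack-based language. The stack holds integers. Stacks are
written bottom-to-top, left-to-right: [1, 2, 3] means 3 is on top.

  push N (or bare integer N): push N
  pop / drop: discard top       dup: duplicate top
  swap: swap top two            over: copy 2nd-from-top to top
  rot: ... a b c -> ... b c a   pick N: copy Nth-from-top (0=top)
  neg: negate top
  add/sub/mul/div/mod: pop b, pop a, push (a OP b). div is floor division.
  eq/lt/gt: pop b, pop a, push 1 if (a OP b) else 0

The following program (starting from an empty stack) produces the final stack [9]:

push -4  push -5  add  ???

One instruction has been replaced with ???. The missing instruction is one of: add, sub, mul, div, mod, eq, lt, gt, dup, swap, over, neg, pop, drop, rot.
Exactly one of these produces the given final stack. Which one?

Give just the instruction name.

Stack before ???: [-9]
Stack after ???:  [9]
The instruction that transforms [-9] -> [9] is: neg

Answer: neg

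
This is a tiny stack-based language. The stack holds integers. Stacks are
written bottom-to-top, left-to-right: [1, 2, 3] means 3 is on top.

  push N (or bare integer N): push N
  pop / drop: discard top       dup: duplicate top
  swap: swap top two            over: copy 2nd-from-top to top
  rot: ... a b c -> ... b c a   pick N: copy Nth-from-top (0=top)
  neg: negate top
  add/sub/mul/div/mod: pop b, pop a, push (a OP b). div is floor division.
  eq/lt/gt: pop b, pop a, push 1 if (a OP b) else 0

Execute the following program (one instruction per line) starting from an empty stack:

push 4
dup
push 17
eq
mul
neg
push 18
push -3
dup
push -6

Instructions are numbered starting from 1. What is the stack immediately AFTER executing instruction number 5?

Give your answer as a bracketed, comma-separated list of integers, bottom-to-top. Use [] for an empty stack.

Answer: [0]

Derivation:
Step 1 ('push 4'): [4]
Step 2 ('dup'): [4, 4]
Step 3 ('push 17'): [4, 4, 17]
Step 4 ('eq'): [4, 0]
Step 5 ('mul'): [0]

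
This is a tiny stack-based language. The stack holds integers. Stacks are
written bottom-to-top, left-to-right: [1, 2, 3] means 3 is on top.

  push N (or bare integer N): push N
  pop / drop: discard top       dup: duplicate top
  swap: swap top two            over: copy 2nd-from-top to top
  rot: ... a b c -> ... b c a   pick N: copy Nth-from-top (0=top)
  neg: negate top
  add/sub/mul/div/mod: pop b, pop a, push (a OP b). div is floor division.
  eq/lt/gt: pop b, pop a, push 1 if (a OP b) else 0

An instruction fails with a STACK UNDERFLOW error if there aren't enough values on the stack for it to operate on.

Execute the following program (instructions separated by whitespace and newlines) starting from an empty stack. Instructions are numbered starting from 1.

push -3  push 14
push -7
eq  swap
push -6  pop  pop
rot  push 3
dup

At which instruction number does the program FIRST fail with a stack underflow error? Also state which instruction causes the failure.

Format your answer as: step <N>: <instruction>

Step 1 ('push -3'): stack = [-3], depth = 1
Step 2 ('push 14'): stack = [-3, 14], depth = 2
Step 3 ('push -7'): stack = [-3, 14, -7], depth = 3
Step 4 ('eq'): stack = [-3, 0], depth = 2
Step 5 ('swap'): stack = [0, -3], depth = 2
Step 6 ('push -6'): stack = [0, -3, -6], depth = 3
Step 7 ('pop'): stack = [0, -3], depth = 2
Step 8 ('pop'): stack = [0], depth = 1
Step 9 ('rot'): needs 3 value(s) but depth is 1 — STACK UNDERFLOW

Answer: step 9: rot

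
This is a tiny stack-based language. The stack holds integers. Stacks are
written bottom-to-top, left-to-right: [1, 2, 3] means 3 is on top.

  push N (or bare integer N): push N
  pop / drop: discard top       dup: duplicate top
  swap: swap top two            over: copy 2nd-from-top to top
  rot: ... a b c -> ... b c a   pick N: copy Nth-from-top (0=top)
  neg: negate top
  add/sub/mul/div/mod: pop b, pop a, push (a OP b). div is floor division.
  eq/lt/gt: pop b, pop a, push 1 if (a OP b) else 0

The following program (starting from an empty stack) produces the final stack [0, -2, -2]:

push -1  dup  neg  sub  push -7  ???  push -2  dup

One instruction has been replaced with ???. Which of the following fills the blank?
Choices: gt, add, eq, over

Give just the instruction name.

Answer: eq

Derivation:
Stack before ???: [-2, -7]
Stack after ???:  [0]
Checking each choice:
  gt: produces [1, -2, -2]
  add: produces [-9, -2, -2]
  eq: MATCH
  over: produces [-2, -7, -2, -2, -2]


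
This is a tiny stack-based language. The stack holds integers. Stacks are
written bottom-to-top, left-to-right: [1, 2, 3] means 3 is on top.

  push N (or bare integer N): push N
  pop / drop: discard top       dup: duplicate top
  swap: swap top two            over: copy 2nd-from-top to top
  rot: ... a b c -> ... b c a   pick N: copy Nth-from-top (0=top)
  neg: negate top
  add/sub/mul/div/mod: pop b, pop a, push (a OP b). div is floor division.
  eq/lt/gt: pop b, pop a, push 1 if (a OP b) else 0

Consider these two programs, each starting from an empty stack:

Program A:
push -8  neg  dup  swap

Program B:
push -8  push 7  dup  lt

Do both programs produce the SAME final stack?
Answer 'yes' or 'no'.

Program A trace:
  After 'push -8': [-8]
  After 'neg': [8]
  After 'dup': [8, 8]
  After 'swap': [8, 8]
Program A final stack: [8, 8]

Program B trace:
  After 'push -8': [-8]
  After 'push 7': [-8, 7]
  After 'dup': [-8, 7, 7]
  After 'lt': [-8, 0]
Program B final stack: [-8, 0]
Same: no

Answer: no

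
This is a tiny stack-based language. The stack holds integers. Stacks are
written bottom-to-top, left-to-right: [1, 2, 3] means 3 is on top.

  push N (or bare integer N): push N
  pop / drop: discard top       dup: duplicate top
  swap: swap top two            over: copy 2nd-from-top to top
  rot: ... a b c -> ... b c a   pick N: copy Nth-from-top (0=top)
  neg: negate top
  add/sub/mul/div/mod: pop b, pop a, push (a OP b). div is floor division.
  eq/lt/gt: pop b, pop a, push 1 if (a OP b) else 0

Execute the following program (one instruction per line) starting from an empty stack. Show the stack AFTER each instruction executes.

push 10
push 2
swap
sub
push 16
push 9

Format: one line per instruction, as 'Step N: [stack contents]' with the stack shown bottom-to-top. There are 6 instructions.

Step 1: [10]
Step 2: [10, 2]
Step 3: [2, 10]
Step 4: [-8]
Step 5: [-8, 16]
Step 6: [-8, 16, 9]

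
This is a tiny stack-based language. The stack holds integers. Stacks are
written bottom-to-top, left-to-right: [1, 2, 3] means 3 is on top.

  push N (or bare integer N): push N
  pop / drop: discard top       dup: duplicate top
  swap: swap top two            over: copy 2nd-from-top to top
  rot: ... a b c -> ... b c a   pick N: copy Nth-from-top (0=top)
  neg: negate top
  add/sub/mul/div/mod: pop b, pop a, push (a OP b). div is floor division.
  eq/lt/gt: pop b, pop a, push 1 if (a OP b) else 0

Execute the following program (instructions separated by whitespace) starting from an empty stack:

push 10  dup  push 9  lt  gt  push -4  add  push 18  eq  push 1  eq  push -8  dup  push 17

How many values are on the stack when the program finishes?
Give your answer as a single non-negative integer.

After 'push 10': stack = [10] (depth 1)
After 'dup': stack = [10, 10] (depth 2)
After 'push 9': stack = [10, 10, 9] (depth 3)
After 'lt': stack = [10, 0] (depth 2)
After 'gt': stack = [1] (depth 1)
After 'push -4': stack = [1, -4] (depth 2)
After 'add': stack = [-3] (depth 1)
After 'push 18': stack = [-3, 18] (depth 2)
After 'eq': stack = [0] (depth 1)
After 'push 1': stack = [0, 1] (depth 2)
After 'eq': stack = [0] (depth 1)
After 'push -8': stack = [0, -8] (depth 2)
After 'dup': stack = [0, -8, -8] (depth 3)
After 'push 17': stack = [0, -8, -8, 17] (depth 4)

Answer: 4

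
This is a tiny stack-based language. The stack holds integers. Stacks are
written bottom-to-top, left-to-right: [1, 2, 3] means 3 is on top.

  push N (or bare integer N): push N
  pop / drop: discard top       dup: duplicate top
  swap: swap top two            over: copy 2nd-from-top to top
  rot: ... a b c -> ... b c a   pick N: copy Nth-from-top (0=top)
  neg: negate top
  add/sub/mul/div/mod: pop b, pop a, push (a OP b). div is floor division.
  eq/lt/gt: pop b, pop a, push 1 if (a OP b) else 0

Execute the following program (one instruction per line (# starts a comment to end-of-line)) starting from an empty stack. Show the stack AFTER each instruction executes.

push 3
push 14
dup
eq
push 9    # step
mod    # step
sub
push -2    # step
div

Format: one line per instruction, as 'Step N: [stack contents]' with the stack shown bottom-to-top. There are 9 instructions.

Step 1: [3]
Step 2: [3, 14]
Step 3: [3, 14, 14]
Step 4: [3, 1]
Step 5: [3, 1, 9]
Step 6: [3, 1]
Step 7: [2]
Step 8: [2, -2]
Step 9: [-1]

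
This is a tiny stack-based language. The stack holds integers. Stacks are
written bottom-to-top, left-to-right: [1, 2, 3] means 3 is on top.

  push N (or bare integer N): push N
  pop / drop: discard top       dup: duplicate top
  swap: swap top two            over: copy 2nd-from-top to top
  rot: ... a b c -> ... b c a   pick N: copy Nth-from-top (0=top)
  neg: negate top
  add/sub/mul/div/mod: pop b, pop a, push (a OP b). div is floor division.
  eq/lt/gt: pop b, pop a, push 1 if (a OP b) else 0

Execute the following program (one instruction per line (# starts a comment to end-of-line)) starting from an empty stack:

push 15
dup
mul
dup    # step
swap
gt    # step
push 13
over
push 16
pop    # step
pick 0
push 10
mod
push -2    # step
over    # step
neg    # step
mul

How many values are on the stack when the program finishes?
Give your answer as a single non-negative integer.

After 'push 15': stack = [15] (depth 1)
After 'dup': stack = [15, 15] (depth 2)
After 'mul': stack = [225] (depth 1)
After 'dup': stack = [225, 225] (depth 2)
After 'swap': stack = [225, 225] (depth 2)
After 'gt': stack = [0] (depth 1)
After 'push 13': stack = [0, 13] (depth 2)
After 'over': stack = [0, 13, 0] (depth 3)
After 'push 16': stack = [0, 13, 0, 16] (depth 4)
After 'pop': stack = [0, 13, 0] (depth 3)
After 'pick 0': stack = [0, 13, 0, 0] (depth 4)
After 'push 10': stack = [0, 13, 0, 0, 10] (depth 5)
After 'mod': stack = [0, 13, 0, 0] (depth 4)
After 'push -2': stack = [0, 13, 0, 0, -2] (depth 5)
After 'over': stack = [0, 13, 0, 0, -2, 0] (depth 6)
After 'neg': stack = [0, 13, 0, 0, -2, 0] (depth 6)
After 'mul': stack = [0, 13, 0, 0, 0] (depth 5)

Answer: 5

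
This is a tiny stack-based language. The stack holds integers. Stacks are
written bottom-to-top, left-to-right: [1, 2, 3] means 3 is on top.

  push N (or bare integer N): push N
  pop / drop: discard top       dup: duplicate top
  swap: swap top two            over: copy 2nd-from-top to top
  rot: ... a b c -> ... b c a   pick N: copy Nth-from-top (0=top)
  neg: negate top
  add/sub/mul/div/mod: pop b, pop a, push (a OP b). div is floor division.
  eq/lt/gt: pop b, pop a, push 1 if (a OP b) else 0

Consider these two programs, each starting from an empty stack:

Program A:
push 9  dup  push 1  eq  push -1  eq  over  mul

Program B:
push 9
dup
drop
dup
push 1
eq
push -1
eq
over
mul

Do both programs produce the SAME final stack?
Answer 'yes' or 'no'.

Program A trace:
  After 'push 9': [9]
  After 'dup': [9, 9]
  After 'push 1': [9, 9, 1]
  After 'eq': [9, 0]
  After 'push -1': [9, 0, -1]
  After 'eq': [9, 0]
  After 'over': [9, 0, 9]
  After 'mul': [9, 0]
Program A final stack: [9, 0]

Program B trace:
  After 'push 9': [9]
  After 'dup': [9, 9]
  After 'drop': [9]
  After 'dup': [9, 9]
  After 'push 1': [9, 9, 1]
  After 'eq': [9, 0]
  After 'push -1': [9, 0, -1]
  After 'eq': [9, 0]
  After 'over': [9, 0, 9]
  After 'mul': [9, 0]
Program B final stack: [9, 0]
Same: yes

Answer: yes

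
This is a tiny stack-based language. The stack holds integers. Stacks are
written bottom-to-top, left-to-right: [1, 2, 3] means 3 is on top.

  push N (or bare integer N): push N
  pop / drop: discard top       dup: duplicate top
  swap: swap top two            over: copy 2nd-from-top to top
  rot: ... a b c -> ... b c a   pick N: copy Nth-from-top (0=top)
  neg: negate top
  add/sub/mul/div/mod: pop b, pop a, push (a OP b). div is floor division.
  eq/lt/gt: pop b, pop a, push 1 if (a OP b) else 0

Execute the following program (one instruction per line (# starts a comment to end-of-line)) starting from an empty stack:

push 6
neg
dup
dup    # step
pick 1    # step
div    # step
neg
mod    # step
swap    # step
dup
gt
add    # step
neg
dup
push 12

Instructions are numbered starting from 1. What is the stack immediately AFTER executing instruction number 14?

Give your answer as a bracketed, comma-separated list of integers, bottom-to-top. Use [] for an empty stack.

Answer: [0, 0]

Derivation:
Step 1 ('push 6'): [6]
Step 2 ('neg'): [-6]
Step 3 ('dup'): [-6, -6]
Step 4 ('dup'): [-6, -6, -6]
Step 5 ('pick 1'): [-6, -6, -6, -6]
Step 6 ('div'): [-6, -6, 1]
Step 7 ('neg'): [-6, -6, -1]
Step 8 ('mod'): [-6, 0]
Step 9 ('swap'): [0, -6]
Step 10 ('dup'): [0, -6, -6]
Step 11 ('gt'): [0, 0]
Step 12 ('add'): [0]
Step 13 ('neg'): [0]
Step 14 ('dup'): [0, 0]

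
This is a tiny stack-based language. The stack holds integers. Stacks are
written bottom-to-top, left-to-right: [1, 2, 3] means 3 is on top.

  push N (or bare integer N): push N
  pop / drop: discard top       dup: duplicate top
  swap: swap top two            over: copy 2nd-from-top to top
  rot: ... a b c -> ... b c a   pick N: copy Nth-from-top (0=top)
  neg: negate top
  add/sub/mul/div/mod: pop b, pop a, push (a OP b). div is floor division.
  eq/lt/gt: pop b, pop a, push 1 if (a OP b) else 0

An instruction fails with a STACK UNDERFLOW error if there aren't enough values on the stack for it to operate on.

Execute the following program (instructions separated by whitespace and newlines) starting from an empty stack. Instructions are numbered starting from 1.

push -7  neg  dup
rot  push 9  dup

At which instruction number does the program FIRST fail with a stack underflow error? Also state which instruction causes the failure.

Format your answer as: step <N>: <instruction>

Step 1 ('push -7'): stack = [-7], depth = 1
Step 2 ('neg'): stack = [7], depth = 1
Step 3 ('dup'): stack = [7, 7], depth = 2
Step 4 ('rot'): needs 3 value(s) but depth is 2 — STACK UNDERFLOW

Answer: step 4: rot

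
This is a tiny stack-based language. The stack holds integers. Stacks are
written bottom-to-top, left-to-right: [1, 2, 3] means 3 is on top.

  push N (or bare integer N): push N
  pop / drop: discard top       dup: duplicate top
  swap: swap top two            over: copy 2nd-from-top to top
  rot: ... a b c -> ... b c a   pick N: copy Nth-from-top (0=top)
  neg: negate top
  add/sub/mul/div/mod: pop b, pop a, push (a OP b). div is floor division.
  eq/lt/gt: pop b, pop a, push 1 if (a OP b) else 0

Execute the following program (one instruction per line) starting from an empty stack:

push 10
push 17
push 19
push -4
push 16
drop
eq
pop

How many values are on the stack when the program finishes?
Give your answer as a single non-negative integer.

After 'push 10': stack = [10] (depth 1)
After 'push 17': stack = [10, 17] (depth 2)
After 'push 19': stack = [10, 17, 19] (depth 3)
After 'push -4': stack = [10, 17, 19, -4] (depth 4)
After 'push 16': stack = [10, 17, 19, -4, 16] (depth 5)
After 'drop': stack = [10, 17, 19, -4] (depth 4)
After 'eq': stack = [10, 17, 0] (depth 3)
After 'pop': stack = [10, 17] (depth 2)

Answer: 2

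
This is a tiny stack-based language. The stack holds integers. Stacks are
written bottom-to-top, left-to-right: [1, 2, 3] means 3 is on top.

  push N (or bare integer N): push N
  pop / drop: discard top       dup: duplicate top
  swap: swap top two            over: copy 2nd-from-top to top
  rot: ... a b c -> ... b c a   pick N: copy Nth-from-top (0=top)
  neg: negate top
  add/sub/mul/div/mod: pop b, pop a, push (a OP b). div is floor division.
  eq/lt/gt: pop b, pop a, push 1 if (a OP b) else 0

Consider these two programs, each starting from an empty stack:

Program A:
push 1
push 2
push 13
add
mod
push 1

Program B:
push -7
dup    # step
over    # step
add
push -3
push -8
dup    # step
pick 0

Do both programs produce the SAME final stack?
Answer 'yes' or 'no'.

Program A trace:
  After 'push 1': [1]
  After 'push 2': [1, 2]
  After 'push 13': [1, 2, 13]
  After 'add': [1, 15]
  After 'mod': [1]
  After 'push 1': [1, 1]
Program A final stack: [1, 1]

Program B trace:
  After 'push -7': [-7]
  After 'dup': [-7, -7]
  After 'over': [-7, -7, -7]
  After 'add': [-7, -14]
  After 'push -3': [-7, -14, -3]
  After 'push -8': [-7, -14, -3, -8]
  After 'dup': [-7, -14, -3, -8, -8]
  After 'pick 0': [-7, -14, -3, -8, -8, -8]
Program B final stack: [-7, -14, -3, -8, -8, -8]
Same: no

Answer: no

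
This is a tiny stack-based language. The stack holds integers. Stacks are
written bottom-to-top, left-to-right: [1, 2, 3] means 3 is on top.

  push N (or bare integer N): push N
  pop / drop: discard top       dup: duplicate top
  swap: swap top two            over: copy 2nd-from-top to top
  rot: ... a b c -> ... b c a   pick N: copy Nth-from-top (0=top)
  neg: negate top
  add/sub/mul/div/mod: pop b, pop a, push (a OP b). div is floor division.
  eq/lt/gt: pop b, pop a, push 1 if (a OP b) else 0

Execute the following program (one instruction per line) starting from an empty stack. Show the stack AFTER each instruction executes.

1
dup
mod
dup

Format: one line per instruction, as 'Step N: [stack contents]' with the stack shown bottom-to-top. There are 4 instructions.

Step 1: [1]
Step 2: [1, 1]
Step 3: [0]
Step 4: [0, 0]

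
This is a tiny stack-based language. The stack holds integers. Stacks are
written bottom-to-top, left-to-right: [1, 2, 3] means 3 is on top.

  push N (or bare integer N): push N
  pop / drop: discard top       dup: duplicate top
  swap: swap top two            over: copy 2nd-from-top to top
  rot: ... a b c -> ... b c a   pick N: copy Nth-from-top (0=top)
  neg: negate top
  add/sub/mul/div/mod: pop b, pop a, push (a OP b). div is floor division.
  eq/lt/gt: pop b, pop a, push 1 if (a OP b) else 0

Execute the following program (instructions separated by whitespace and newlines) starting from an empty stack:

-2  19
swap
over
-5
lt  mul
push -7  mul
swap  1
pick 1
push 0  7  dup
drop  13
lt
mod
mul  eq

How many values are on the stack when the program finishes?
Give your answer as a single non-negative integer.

Answer: 3

Derivation:
After 'push -2': stack = [-2] (depth 1)
After 'push 19': stack = [-2, 19] (depth 2)
After 'swap': stack = [19, -2] (depth 2)
After 'over': stack = [19, -2, 19] (depth 3)
After 'push -5': stack = [19, -2, 19, -5] (depth 4)
After 'lt': stack = [19, -2, 0] (depth 3)
After 'mul': stack = [19, 0] (depth 2)
After 'push -7': stack = [19, 0, -7] (depth 3)
After 'mul': stack = [19, 0] (depth 2)
After 'swap': stack = [0, 19] (depth 2)
  ...
After 'pick 1': stack = [0, 19, 1, 19] (depth 4)
After 'push 0': stack = [0, 19, 1, 19, 0] (depth 5)
After 'push 7': stack = [0, 19, 1, 19, 0, 7] (depth 6)
After 'dup': stack = [0, 19, 1, 19, 0, 7, 7] (depth 7)
After 'drop': stack = [0, 19, 1, 19, 0, 7] (depth 6)
After 'push 13': stack = [0, 19, 1, 19, 0, 7, 13] (depth 7)
After 'lt': stack = [0, 19, 1, 19, 0, 1] (depth 6)
After 'mod': stack = [0, 19, 1, 19, 0] (depth 5)
After 'mul': stack = [0, 19, 1, 0] (depth 4)
After 'eq': stack = [0, 19, 0] (depth 3)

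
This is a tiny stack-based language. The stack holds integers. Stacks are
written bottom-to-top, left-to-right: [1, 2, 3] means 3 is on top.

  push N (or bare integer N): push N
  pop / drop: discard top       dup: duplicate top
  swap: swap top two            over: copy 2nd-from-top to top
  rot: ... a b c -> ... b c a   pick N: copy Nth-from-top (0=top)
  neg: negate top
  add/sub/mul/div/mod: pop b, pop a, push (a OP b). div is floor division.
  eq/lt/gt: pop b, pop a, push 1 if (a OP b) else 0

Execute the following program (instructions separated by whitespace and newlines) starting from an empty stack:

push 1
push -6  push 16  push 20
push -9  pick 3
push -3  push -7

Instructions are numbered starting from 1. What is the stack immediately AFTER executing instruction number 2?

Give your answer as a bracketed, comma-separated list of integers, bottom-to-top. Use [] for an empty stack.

Answer: [1, -6]

Derivation:
Step 1 ('push 1'): [1]
Step 2 ('push -6'): [1, -6]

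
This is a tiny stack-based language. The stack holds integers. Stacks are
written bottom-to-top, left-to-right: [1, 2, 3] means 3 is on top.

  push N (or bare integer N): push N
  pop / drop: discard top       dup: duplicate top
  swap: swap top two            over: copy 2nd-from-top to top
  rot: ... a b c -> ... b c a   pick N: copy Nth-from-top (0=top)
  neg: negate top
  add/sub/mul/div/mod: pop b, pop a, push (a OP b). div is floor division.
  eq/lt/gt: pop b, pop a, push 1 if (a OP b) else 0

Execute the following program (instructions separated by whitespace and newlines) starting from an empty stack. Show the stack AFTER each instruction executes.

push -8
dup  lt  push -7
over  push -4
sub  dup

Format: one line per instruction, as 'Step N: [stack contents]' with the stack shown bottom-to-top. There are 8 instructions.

Step 1: [-8]
Step 2: [-8, -8]
Step 3: [0]
Step 4: [0, -7]
Step 5: [0, -7, 0]
Step 6: [0, -7, 0, -4]
Step 7: [0, -7, 4]
Step 8: [0, -7, 4, 4]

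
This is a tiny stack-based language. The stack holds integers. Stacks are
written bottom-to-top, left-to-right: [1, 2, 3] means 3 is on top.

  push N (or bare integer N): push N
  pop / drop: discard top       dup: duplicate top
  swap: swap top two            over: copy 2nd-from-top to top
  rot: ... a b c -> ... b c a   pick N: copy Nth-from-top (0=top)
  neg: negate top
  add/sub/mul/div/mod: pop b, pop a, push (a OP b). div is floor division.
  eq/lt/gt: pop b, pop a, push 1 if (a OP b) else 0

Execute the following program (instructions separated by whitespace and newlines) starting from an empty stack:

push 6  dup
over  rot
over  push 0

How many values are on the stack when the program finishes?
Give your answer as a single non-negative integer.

Answer: 5

Derivation:
After 'push 6': stack = [6] (depth 1)
After 'dup': stack = [6, 6] (depth 2)
After 'over': stack = [6, 6, 6] (depth 3)
After 'rot': stack = [6, 6, 6] (depth 3)
After 'over': stack = [6, 6, 6, 6] (depth 4)
After 'push 0': stack = [6, 6, 6, 6, 0] (depth 5)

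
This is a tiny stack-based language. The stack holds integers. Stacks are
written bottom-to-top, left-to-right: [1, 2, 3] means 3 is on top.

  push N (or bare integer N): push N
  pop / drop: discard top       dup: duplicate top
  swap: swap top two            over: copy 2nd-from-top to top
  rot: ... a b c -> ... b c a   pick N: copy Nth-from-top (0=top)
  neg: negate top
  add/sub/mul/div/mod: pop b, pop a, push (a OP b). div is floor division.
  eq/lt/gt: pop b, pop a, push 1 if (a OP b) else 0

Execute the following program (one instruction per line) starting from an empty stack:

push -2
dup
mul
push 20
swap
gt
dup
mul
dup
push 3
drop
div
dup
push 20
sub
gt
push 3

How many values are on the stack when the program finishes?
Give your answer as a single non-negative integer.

Answer: 2

Derivation:
After 'push -2': stack = [-2] (depth 1)
After 'dup': stack = [-2, -2] (depth 2)
After 'mul': stack = [4] (depth 1)
After 'push 20': stack = [4, 20] (depth 2)
After 'swap': stack = [20, 4] (depth 2)
After 'gt': stack = [1] (depth 1)
After 'dup': stack = [1, 1] (depth 2)
After 'mul': stack = [1] (depth 1)
After 'dup': stack = [1, 1] (depth 2)
After 'push 3': stack = [1, 1, 3] (depth 3)
After 'drop': stack = [1, 1] (depth 2)
After 'div': stack = [1] (depth 1)
After 'dup': stack = [1, 1] (depth 2)
After 'push 20': stack = [1, 1, 20] (depth 3)
After 'sub': stack = [1, -19] (depth 2)
After 'gt': stack = [1] (depth 1)
After 'push 3': stack = [1, 3] (depth 2)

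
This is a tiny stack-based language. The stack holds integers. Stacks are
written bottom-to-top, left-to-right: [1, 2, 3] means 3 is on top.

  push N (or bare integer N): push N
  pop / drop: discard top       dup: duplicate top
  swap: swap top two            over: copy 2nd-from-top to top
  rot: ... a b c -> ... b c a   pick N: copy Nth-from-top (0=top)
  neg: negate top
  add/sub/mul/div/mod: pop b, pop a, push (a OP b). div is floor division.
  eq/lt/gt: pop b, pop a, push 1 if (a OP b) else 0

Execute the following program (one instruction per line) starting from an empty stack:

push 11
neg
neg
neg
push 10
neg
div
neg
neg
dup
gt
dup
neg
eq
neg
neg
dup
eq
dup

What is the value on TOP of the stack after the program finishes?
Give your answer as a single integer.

After 'push 11': [11]
After 'neg': [-11]
After 'neg': [11]
After 'neg': [-11]
After 'push 10': [-11, 10]
After 'neg': [-11, -10]
After 'div': [1]
After 'neg': [-1]
After 'neg': [1]
After 'dup': [1, 1]
After 'gt': [0]
After 'dup': [0, 0]
After 'neg': [0, 0]
After 'eq': [1]
After 'neg': [-1]
After 'neg': [1]
After 'dup': [1, 1]
After 'eq': [1]
After 'dup': [1, 1]

Answer: 1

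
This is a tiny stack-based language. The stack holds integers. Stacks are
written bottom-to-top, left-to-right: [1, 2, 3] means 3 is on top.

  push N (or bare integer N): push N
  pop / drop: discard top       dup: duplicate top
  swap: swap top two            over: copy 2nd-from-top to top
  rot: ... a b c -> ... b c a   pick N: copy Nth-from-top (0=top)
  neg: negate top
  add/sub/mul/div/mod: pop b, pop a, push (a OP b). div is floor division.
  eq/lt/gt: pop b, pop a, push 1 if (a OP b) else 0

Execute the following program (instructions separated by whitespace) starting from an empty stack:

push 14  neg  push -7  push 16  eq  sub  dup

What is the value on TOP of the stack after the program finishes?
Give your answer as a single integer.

Answer: -14

Derivation:
After 'push 14': [14]
After 'neg': [-14]
After 'push -7': [-14, -7]
After 'push 16': [-14, -7, 16]
After 'eq': [-14, 0]
After 'sub': [-14]
After 'dup': [-14, -14]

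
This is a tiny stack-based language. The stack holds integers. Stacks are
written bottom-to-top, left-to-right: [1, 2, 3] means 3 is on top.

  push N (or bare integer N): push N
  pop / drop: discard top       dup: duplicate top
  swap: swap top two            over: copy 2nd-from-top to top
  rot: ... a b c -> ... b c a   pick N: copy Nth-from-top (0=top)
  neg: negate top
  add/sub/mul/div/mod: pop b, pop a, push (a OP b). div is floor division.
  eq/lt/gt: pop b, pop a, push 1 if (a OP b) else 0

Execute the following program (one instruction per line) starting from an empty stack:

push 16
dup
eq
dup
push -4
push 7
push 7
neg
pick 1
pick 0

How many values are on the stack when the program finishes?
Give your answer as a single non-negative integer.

After 'push 16': stack = [16] (depth 1)
After 'dup': stack = [16, 16] (depth 2)
After 'eq': stack = [1] (depth 1)
After 'dup': stack = [1, 1] (depth 2)
After 'push -4': stack = [1, 1, -4] (depth 3)
After 'push 7': stack = [1, 1, -4, 7] (depth 4)
After 'push 7': stack = [1, 1, -4, 7, 7] (depth 5)
After 'neg': stack = [1, 1, -4, 7, -7] (depth 5)
After 'pick 1': stack = [1, 1, -4, 7, -7, 7] (depth 6)
After 'pick 0': stack = [1, 1, -4, 7, -7, 7, 7] (depth 7)

Answer: 7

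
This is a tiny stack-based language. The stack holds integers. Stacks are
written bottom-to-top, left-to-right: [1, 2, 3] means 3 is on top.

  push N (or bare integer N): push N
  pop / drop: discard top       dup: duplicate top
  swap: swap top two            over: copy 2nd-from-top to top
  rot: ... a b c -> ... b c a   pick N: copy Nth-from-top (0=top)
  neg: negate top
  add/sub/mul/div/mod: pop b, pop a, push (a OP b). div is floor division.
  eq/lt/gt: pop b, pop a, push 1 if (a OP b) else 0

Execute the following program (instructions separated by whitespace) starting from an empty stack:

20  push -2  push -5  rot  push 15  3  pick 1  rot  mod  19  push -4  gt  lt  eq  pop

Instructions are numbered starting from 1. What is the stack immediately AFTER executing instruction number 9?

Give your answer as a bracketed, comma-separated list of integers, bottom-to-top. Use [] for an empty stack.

Answer: [-2, -5, 20, 3, 0]

Derivation:
Step 1 ('20'): [20]
Step 2 ('push -2'): [20, -2]
Step 3 ('push -5'): [20, -2, -5]
Step 4 ('rot'): [-2, -5, 20]
Step 5 ('push 15'): [-2, -5, 20, 15]
Step 6 ('3'): [-2, -5, 20, 15, 3]
Step 7 ('pick 1'): [-2, -5, 20, 15, 3, 15]
Step 8 ('rot'): [-2, -5, 20, 3, 15, 15]
Step 9 ('mod'): [-2, -5, 20, 3, 0]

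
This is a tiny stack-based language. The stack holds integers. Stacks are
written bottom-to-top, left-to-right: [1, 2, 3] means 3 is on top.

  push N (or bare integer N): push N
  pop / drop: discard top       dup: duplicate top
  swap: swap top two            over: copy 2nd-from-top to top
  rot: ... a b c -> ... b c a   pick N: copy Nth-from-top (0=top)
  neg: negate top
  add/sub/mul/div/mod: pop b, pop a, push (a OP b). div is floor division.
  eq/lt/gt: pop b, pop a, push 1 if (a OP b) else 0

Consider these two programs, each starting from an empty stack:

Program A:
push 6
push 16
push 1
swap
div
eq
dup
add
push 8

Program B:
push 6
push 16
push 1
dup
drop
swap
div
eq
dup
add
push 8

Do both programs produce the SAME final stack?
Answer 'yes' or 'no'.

Answer: yes

Derivation:
Program A trace:
  After 'push 6': [6]
  After 'push 16': [6, 16]
  After 'push 1': [6, 16, 1]
  After 'swap': [6, 1, 16]
  After 'div': [6, 0]
  After 'eq': [0]
  After 'dup': [0, 0]
  After 'add': [0]
  After 'push 8': [0, 8]
Program A final stack: [0, 8]

Program B trace:
  After 'push 6': [6]
  After 'push 16': [6, 16]
  After 'push 1': [6, 16, 1]
  After 'dup': [6, 16, 1, 1]
  After 'drop': [6, 16, 1]
  After 'swap': [6, 1, 16]
  After 'div': [6, 0]
  After 'eq': [0]
  After 'dup': [0, 0]
  After 'add': [0]
  After 'push 8': [0, 8]
Program B final stack: [0, 8]
Same: yes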